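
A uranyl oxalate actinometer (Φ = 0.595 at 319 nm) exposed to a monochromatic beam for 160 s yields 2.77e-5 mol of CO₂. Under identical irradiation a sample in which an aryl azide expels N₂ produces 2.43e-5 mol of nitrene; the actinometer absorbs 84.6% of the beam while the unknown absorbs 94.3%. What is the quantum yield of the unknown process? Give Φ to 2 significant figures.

Photons absorbed by the actinometer: 2.77e-5 / 0.595 = 4.655e-5 mol.
Incident flux: 4.655e-5 / 0.846 = 5.502e-5 einstein.
Absorbed by unknown: 0.943 × 5.502e-5 = 5.188e-5 mol.
Φ(unknown) = 2.43e-5 / 5.188e-5 = 0.47.

Φ = 0.47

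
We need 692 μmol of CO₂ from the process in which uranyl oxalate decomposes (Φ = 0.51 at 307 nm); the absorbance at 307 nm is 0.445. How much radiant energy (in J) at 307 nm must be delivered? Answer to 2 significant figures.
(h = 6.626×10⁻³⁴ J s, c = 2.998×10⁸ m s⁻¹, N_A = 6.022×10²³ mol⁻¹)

820 J

Product: 692 μmol = 6.92×10⁻⁴ mol.
Photons that must be absorbed: 6.92×10⁻⁴ / 0.51 = 0.001357 mol.
Fraction absorbed: 1 − 10^(−0.445) = 0.6411.
Incident photons needed: 0.001357 / 0.6411 = 0.002117 mol.
Photon energy: hc/λ = 6.471×10⁻¹⁹ J; per mole, 3.897×10⁵ J mol⁻¹.
Energy required: 0.002117 × 3.897×10⁵ = 820 J.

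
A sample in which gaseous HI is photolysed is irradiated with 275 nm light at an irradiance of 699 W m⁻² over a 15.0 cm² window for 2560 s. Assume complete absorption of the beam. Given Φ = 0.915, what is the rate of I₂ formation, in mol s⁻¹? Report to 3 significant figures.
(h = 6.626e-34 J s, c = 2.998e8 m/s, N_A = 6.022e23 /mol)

2.21e-6 mol s⁻¹

Photon energy at 275 nm: hc/λ = (6.626e-34)(2.998e8)/(275e-9) = 7.224e-19 J.
Energy delivered: (699 W m⁻²)(15.0e-4 m²)(2560 s) = 2684 J.
Photons incident: 2684 / 7.224e-19 = 3.715e21, i.e. 3.715e21/6.022e23 = 0.006169 mol.
Product formed: 0.915 × 0.006169 = 0.005645 mol.
Rate: 0.005645 / 2560 s = 2.21e-6 mol s⁻¹.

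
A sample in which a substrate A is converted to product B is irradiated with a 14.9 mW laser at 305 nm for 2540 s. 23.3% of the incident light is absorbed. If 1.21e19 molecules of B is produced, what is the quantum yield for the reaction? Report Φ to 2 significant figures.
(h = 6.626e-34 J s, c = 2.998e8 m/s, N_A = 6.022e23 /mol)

Φ = 0.89

Product: 1.21e19 / 6.022e23 = 2.009e-5 mol.
Photon energy at 305 nm: hc/λ = (6.626e-34)(2.998e8)/(305e-9) = 6.513e-19 J.
Energy delivered: (14.9 mW)(2540 s) = 37.85 J.
Photons incident: 37.85 / 6.513e-19 = 5.811e19, i.e. 5.811e19/6.022e23 = 9.650e-5 mol.
Photons absorbed: 0.233 × 9.650e-5 = 2.248e-5 mol.
Φ = 2.009e-5 mol / 2.248e-5 mol photons = 0.89.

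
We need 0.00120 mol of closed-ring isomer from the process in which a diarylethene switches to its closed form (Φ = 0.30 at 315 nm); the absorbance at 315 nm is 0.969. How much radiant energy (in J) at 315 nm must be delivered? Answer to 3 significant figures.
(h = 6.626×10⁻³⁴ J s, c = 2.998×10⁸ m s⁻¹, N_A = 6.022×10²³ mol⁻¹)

1700 J

Photons that must be absorbed: 0.00120 / 0.30 = 0.004000 mol.
Fraction absorbed: 1 − 10^(−0.969) = 0.8926.
Incident photons needed: 0.004000 / 0.8926 = 0.004481 mol.
Photon energy: hc/λ = 6.306×10⁻¹⁹ J; per mole, 3.797×10⁵ J mol⁻¹.
Energy required: 0.004481 × 3.797×10⁵ = 1700 J.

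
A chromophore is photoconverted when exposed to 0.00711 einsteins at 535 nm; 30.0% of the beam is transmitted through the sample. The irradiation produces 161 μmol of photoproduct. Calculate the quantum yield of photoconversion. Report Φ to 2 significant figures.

Product: 161 μmol = 1.61e-4 mol.
Fraction absorbed: 1 − 30.0/100 = 0.7000.
Photons absorbed: 0.7000 × 0.00711 = 0.004977 mol.
Φ = 1.61e-4 mol / 0.004977 mol photons = 0.032.

Φ = 0.032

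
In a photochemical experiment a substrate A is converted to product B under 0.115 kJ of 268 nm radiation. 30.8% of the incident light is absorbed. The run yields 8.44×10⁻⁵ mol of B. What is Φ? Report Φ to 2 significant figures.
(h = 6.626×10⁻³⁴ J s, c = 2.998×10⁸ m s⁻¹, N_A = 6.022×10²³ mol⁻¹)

Φ = 1.1

Photon energy at 268 nm: hc/λ = (6.626×10⁻³⁴)(2.998×10⁸)/(268×10⁻⁹) = 7.412×10⁻¹⁹ J.
Incident energy: 0.115 kJ = 115 J.
Photons incident: 115 / 7.412×10⁻¹⁹ = 1.552×10²⁰, i.e. 1.552×10²⁰/6.022×10²³ = 2.577×10⁻⁴ mol.
Photons absorbed: 0.308 × 2.577×10⁻⁴ = 7.937×10⁻⁵ mol.
Φ = 8.44×10⁻⁵ mol / 7.937×10⁻⁵ mol photons = 1.1.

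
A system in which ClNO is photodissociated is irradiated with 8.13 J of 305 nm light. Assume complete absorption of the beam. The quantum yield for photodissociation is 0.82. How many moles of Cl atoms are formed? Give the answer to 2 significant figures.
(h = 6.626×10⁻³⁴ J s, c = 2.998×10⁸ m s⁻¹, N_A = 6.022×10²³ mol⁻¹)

1.7×10⁻⁵ mol

Photon energy at 305 nm: hc/λ = (6.626×10⁻³⁴)(2.998×10⁸)/(305×10⁻⁹) = 6.513×10⁻¹⁹ J.
Photons incident: 8.13 / 6.513×10⁻¹⁹ = 1.248×10¹⁹, i.e. 1.248×10¹⁹/6.022×10²³ = 2.072×10⁻⁵ mol.
Product: Φ × n_abs = 0.82 × 2.072×10⁻⁵ = 1.699×10⁻⁵ mol.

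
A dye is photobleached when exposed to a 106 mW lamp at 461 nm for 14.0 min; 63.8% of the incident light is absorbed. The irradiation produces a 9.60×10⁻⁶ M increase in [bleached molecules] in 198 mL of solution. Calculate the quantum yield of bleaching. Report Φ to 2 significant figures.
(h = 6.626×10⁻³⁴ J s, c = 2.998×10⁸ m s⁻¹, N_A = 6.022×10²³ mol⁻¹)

Φ = 0.0087

Product: (9.60×10⁻⁶ M)(0.198 L) = 1.901×10⁻⁶ mol.
Photon energy at 461 nm: hc/λ = (6.626×10⁻³⁴)(2.998×10⁸)/(461×10⁻⁹) = 4.309×10⁻¹⁹ J.
Energy delivered: (106 mW)(840 s) = 89.04 J.
Photons incident: 89.04 / 4.309×10⁻¹⁹ = 2.066×10²⁰, i.e. 2.066×10²⁰/6.022×10²³ = 3.431×10⁻⁴ mol.
Photons absorbed: 0.638 × 3.431×10⁻⁴ = 2.189×10⁻⁴ mol.
Φ = 1.901×10⁻⁶ mol / 2.189×10⁻⁴ mol photons = 0.0087.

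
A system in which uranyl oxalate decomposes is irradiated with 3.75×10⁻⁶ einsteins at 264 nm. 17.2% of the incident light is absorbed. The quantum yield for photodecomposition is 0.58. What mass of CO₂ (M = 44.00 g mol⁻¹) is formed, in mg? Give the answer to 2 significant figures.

Photons absorbed: 0.172 × 3.75×10⁻⁶ = 6.450×10⁻⁷ mol.
Product: Φ × n_abs = 0.58 × 6.450×10⁻⁷ = 3.741×10⁻⁷ mol.
Mass: 3.741×10⁻⁷ × 44.00 = 1.646×10⁻⁵ g = 0.016 mg.

0.016 mg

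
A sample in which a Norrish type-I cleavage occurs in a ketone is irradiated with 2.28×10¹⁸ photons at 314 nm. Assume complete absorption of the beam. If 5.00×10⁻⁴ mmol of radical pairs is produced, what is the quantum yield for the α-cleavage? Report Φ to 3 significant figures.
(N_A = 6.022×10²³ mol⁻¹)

Product: 5.00×10⁻⁴ mmol = 5.00×10⁻⁷ mol.
Moles of photons: 2.28×10¹⁸ / 6.022×10²³ = 3.786×10⁻⁶ mol.
Φ = 5.00×10⁻⁷ mol / 3.786×10⁻⁶ mol photons = 0.132.

Φ = 0.132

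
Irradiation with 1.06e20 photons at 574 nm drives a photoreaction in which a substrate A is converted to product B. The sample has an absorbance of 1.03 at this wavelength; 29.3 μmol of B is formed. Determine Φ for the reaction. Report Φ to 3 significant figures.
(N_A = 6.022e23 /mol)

Φ = 0.184

Product: 29.3 μmol = 2.93e-5 mol.
Moles of photons: 1.06e20 / 6.022e23 = 1.760e-4 mol.
Fraction absorbed: 1 − 10^(−1.03) = 0.9067.
Photons absorbed: 0.9067 × 1.760e-4 = 1.596e-4 mol.
Φ = 2.93e-5 mol / 1.596e-4 mol photons = 0.184.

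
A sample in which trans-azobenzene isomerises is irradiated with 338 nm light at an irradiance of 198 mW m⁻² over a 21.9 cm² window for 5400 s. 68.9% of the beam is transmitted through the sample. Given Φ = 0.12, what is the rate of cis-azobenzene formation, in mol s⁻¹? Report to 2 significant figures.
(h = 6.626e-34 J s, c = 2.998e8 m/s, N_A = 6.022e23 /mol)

4.6e-11 mol s⁻¹

Photon energy at 338 nm: hc/λ = (6.626e-34)(2.998e8)/(338e-9) = 5.877e-19 J.
Energy delivered: (198 mW m⁻²)(21.9e-4 m²)(5400 s) = 2.342 J.
Photons incident: 2.342 / 5.877e-19 = 3.985e18, i.e. 3.985e18/6.022e23 = 6.617e-6 mol.
Fraction absorbed: 1 − 68.9/100 = 0.3110.
Photons absorbed: 0.3110 × 6.617e-6 = 2.058e-6 mol.
Product formed: 0.12 × 2.058e-6 = 2.470e-7 mol.
Rate: 2.470e-7 / 5400 s = 4.6e-11 mol s⁻¹.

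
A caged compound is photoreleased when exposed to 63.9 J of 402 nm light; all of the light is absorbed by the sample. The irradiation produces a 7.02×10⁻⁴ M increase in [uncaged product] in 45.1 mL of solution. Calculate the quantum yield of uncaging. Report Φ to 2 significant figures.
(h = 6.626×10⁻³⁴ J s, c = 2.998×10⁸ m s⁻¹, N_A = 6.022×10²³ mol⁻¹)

Φ = 0.15

Product: (7.02×10⁻⁴ M)(0.0451 L) = 3.166×10⁻⁵ mol.
Photon energy at 402 nm: hc/λ = (6.626×10⁻³⁴)(2.998×10⁸)/(402×10⁻⁹) = 4.941×10⁻¹⁹ J.
Photons incident: 63.9 / 4.941×10⁻¹⁹ = 1.293×10²⁰, i.e. 1.293×10²⁰/6.022×10²³ = 2.147×10⁻⁴ mol.
Φ = 3.166×10⁻⁵ mol / 2.147×10⁻⁴ mol photons = 0.15.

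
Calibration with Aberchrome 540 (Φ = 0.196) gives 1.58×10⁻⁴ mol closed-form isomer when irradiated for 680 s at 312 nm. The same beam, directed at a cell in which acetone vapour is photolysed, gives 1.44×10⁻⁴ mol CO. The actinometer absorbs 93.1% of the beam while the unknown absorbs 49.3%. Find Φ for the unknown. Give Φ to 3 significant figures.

Photons absorbed by the actinometer: 1.58×10⁻⁴ / 0.196 = 8.061×10⁻⁴ mol.
Incident flux: 8.061×10⁻⁴ / 0.931 = 8.658×10⁻⁴ einstein.
Absorbed by unknown: 0.493 × 8.658×10⁻⁴ = 4.268×10⁻⁴ mol.
Φ(unknown) = 1.44×10⁻⁴ / 4.268×10⁻⁴ = 0.337.

Φ = 0.337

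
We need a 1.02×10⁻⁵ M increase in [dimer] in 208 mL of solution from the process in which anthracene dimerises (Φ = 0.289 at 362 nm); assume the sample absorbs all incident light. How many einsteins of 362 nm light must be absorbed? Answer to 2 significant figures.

7.3×10⁻⁶ einstein

Product: (1.02×10⁻⁵ M)(0.208 L) = 2.122×10⁻⁶ mol.
Photons that must be absorbed: 2.122×10⁻⁶ / 0.289 = 7.343×10⁻⁶ mol.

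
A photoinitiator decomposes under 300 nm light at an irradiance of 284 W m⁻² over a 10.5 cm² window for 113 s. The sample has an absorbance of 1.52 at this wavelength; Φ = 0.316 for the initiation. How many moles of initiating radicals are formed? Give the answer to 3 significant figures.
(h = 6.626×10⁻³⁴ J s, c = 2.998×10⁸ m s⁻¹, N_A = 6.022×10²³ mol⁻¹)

2.59×10⁻⁵ mol

Photon energy at 300 nm: hc/λ = (6.626×10⁻³⁴)(2.998×10⁸)/(300×10⁻⁹) = 6.622×10⁻¹⁹ J.
Energy delivered: (284 W m⁻²)(10.5×10⁻⁴ m²)(113 s) = 33.70 J.
Photons incident: 33.70 / 6.622×10⁻¹⁹ = 5.089×10¹⁹, i.e. 5.089×10¹⁹/6.022×10²³ = 8.451×10⁻⁵ mol.
Fraction absorbed: 1 − 10^(−1.52) = 0.9698.
Photons absorbed: 0.9698 × 8.451×10⁻⁵ = 8.196×10⁻⁵ mol.
Product: Φ × n_abs = 0.316 × 8.196×10⁻⁵ = 2.590×10⁻⁵ mol.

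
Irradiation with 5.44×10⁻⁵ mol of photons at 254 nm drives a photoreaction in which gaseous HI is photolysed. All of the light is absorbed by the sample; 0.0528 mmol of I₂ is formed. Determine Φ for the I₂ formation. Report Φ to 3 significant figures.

Product: 0.0528 mmol = 5.28×10⁻⁵ mol.
Φ = 5.28×10⁻⁵ mol / 5.44×10⁻⁵ mol photons = 0.971.

Φ = 0.971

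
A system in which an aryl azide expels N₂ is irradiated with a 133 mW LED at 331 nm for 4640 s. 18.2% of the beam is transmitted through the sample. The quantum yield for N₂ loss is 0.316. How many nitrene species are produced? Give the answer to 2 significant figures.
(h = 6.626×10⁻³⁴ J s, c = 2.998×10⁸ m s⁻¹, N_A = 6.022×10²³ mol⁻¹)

Photon energy at 331 nm: hc/λ = (6.626×10⁻³⁴)(2.998×10⁸)/(331×10⁻⁹) = 6.001×10⁻¹⁹ J.
Energy delivered: (133 mW)(4640 s) = 617.1 J.
Photons incident: 617.1 / 6.001×10⁻¹⁹ = 1.028×10²¹, i.e. 1.028×10²¹/6.022×10²³ = 0.001707 mol.
Fraction absorbed: 1 − 18.2/100 = 0.8180.
Photons absorbed: 0.8180 × 0.001707 = 0.001396 mol.
Product: Φ × n_abs = 0.316 × 0.001396 = 4.411×10⁻⁴ mol.
As a count: 4.411×10⁻⁴ × 6.022×10²³ = 2.7×10²⁰.

2.7×10²⁰ species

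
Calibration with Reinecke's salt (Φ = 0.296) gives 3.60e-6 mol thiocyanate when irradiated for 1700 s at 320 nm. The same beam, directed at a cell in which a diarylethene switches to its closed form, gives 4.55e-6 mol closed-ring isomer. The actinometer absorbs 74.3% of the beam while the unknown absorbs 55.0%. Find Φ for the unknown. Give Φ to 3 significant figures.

Φ = 0.505

Photons absorbed by the actinometer: 3.60e-6 / 0.296 = 1.216e-5 mol.
Incident flux: 1.216e-5 / 0.743 = 1.637e-5 einstein.
Absorbed by unknown: 0.550 × 1.637e-5 = 9.004e-6 mol.
Φ(unknown) = 4.55e-6 / 9.004e-6 = 0.505.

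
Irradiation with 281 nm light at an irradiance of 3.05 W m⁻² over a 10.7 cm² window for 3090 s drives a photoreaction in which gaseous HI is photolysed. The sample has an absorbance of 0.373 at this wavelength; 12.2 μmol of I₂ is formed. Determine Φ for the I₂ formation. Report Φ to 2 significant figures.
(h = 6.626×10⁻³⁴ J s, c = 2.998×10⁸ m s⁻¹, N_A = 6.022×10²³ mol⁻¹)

Φ = 0.89

Product: 12.2 μmol = 1.22×10⁻⁵ mol.
Photon energy at 281 nm: hc/λ = (6.626×10⁻³⁴)(2.998×10⁸)/(281×10⁻⁹) = 7.069×10⁻¹⁹ J.
Energy delivered: (3.05 W m⁻²)(10.7×10⁻⁴ m²)(3090 s) = 10.08 J.
Photons incident: 10.08 / 7.069×10⁻¹⁹ = 1.426×10¹⁹, i.e. 1.426×10¹⁹/6.022×10²³ = 2.368×10⁻⁵ mol.
Fraction absorbed: 1 − 10^(−0.373) = 0.5764.
Photons absorbed: 0.5764 × 2.368×10⁻⁵ = 1.365×10⁻⁵ mol.
Φ = 1.22×10⁻⁵ mol / 1.365×10⁻⁵ mol photons = 0.89.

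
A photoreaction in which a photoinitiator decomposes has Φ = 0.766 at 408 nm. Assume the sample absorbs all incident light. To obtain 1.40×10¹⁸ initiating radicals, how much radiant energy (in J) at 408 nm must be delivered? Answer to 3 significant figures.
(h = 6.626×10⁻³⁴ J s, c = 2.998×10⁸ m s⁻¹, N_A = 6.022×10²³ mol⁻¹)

0.890 J

Product: 1.40×10¹⁸ / 6.022×10²³ = 2.325×10⁻⁶ mol.
Photons that must be absorbed: 2.325×10⁻⁶ / 0.766 = 3.035×10⁻⁶ mol.
Photon energy: hc/λ = 4.869×10⁻¹⁹ J; per mole, 2.932×10⁵ J mol⁻¹.
Energy required: 3.035×10⁻⁶ × 2.932×10⁵ = 0.890 J.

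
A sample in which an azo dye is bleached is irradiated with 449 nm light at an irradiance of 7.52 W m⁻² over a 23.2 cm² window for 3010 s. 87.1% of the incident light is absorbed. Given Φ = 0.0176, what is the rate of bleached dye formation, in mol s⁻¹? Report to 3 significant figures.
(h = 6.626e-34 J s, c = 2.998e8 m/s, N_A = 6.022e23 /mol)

1.00e-9 mol s⁻¹

Photon energy at 449 nm: hc/λ = (6.626e-34)(2.998e8)/(449e-9) = 4.424e-19 J.
Energy delivered: (7.52 W m⁻²)(23.2e-4 m²)(3010 s) = 52.51 J.
Photons incident: 52.51 / 4.424e-19 = 1.187e20, i.e. 1.187e20/6.022e23 = 1.971e-4 mol.
Photons absorbed: 0.871 × 1.971e-4 = 1.717e-4 mol.
Product formed: 0.0176 × 1.717e-4 = 3.022e-6 mol.
Rate: 3.022e-6 / 3010 s = 1.00e-9 mol s⁻¹.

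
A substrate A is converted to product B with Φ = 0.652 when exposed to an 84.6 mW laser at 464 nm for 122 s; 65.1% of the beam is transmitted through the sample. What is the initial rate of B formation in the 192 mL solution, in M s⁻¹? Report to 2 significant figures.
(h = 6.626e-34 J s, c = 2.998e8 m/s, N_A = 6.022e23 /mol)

3.9e-7 M s⁻¹

Photon energy at 464 nm: hc/λ = (6.626e-34)(2.998e8)/(464e-9) = 4.281e-19 J.
Energy delivered: (84.6 mW)(122 s) = 10.32 J.
Photons incident: 10.32 / 4.281e-19 = 2.411e19, i.e. 2.411e19/6.022e23 = 4.004e-5 mol.
Fraction absorbed: 1 − 65.1/100 = 0.3490.
Photons absorbed: 0.3490 × 4.004e-5 = 1.397e-5 mol.
Product formed: 0.652 × 1.397e-5 = 9.108e-6 mol.
Rate: 9.108e-6 mol / (122 s × 0.192 L) = 3.9e-7 M s⁻¹.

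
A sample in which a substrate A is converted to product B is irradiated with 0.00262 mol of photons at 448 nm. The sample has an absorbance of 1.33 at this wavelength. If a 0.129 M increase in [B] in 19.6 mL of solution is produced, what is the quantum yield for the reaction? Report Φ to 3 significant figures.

Φ = 1.01

Product: (0.129 M)(0.0196 L) = 0.002528 mol.
Fraction absorbed: 1 − 10^(−1.33) = 0.9532.
Photons absorbed: 0.9532 × 0.00262 = 0.002497 mol.
Φ = 0.002528 mol / 0.002497 mol photons = 1.01.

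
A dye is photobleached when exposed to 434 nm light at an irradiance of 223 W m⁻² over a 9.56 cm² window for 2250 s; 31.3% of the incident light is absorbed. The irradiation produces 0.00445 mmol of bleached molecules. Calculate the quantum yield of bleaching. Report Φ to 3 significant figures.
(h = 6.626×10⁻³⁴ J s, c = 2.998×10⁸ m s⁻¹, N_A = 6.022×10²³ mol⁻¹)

Product: 0.00445 mmol = 4.45×10⁻⁶ mol.
Photon energy at 434 nm: hc/λ = (6.626×10⁻³⁴)(2.998×10⁸)/(434×10⁻⁹) = 4.577×10⁻¹⁹ J.
Energy delivered: (223 W m⁻²)(9.56×10⁻⁴ m²)(2250 s) = 479.7 J.
Photons incident: 479.7 / 4.577×10⁻¹⁹ = 1.048×10²¹, i.e. 1.048×10²¹/6.022×10²³ = 0.001740 mol.
Photons absorbed: 0.313 × 0.001740 = 5.446×10⁻⁴ mol.
Φ = 4.45×10⁻⁶ mol / 5.446×10⁻⁴ mol photons = 0.00817.

Φ = 0.00817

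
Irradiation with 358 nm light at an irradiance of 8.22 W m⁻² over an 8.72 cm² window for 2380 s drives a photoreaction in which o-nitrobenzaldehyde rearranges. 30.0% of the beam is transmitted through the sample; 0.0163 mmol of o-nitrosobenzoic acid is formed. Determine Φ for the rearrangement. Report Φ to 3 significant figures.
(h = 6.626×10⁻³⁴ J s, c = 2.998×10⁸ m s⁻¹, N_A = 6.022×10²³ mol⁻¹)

Product: 0.0163 mmol = 1.63×10⁻⁵ mol.
Photon energy at 358 nm: hc/λ = (6.626×10⁻³⁴)(2.998×10⁸)/(358×10⁻⁹) = 5.549×10⁻¹⁹ J.
Energy delivered: (8.22 W m⁻²)(8.72×10⁻⁴ m²)(2380 s) = 17.06 J.
Photons incident: 17.06 / 5.549×10⁻¹⁹ = 3.074×10¹⁹, i.e. 3.074×10¹⁹/6.022×10²³ = 5.105×10⁻⁵ mol.
Fraction absorbed: 1 − 30.0/100 = 0.7000.
Photons absorbed: 0.7000 × 5.105×10⁻⁵ = 3.573×10⁻⁵ mol.
Φ = 1.63×10⁻⁵ mol / 3.573×10⁻⁵ mol photons = 0.456.

Φ = 0.456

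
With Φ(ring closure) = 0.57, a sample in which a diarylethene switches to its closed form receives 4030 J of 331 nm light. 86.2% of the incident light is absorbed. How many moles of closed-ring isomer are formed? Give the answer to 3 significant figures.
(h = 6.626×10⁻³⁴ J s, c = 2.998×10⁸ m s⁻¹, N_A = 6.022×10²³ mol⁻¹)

Photon energy at 331 nm: hc/λ = (6.626×10⁻³⁴)(2.998×10⁸)/(331×10⁻⁹) = 6.001×10⁻¹⁹ J.
Photons incident: 4030 / 6.001×10⁻¹⁹ = 6.716×10²¹, i.e. 6.716×10²¹/6.022×10²³ = 0.01115 mol.
Photons absorbed: 0.862 × 0.01115 = 0.009611 mol.
Product: Φ × n_abs = 0.57 × 0.009611 = 0.005478 mol.

0.00548 mol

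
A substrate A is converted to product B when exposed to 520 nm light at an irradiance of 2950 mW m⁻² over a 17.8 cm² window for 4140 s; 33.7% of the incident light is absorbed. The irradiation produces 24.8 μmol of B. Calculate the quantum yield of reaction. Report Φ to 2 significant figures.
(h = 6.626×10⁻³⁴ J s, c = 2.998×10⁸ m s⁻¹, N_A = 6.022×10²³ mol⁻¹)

Φ = 0.78

Product: 24.8 μmol = 2.48×10⁻⁵ mol.
Photon energy at 520 nm: hc/λ = (6.626×10⁻³⁴)(2.998×10⁸)/(520×10⁻⁹) = 3.820×10⁻¹⁹ J.
Energy delivered: (2950 mW m⁻²)(17.8×10⁻⁴ m²)(4140 s) = 21.74 J.
Photons incident: 21.74 / 3.820×10⁻¹⁹ = 5.691×10¹⁹, i.e. 5.691×10¹⁹/6.022×10²³ = 9.450×10⁻⁵ mol.
Photons absorbed: 0.337 × 9.450×10⁻⁵ = 3.185×10⁻⁵ mol.
Φ = 2.48×10⁻⁵ mol / 3.185×10⁻⁵ mol photons = 0.78.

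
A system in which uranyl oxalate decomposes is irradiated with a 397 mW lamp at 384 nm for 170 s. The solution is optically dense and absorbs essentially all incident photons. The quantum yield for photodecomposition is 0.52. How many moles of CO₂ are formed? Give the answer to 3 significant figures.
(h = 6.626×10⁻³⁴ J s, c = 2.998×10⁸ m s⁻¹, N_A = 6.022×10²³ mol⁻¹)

Photon energy at 384 nm: hc/λ = (6.626×10⁻³⁴)(2.998×10⁸)/(384×10⁻⁹) = 5.173×10⁻¹⁹ J.
Energy delivered: (397 mW)(170 s) = 67.49 J.
Photons incident: 67.49 / 5.173×10⁻¹⁹ = 1.305×10²⁰, i.e. 1.305×10²⁰/6.022×10²³ = 2.167×10⁻⁴ mol.
Product: Φ × n_abs = 0.52 × 2.167×10⁻⁴ = 1.127×10⁻⁴ mol.

1.13×10⁻⁴ mol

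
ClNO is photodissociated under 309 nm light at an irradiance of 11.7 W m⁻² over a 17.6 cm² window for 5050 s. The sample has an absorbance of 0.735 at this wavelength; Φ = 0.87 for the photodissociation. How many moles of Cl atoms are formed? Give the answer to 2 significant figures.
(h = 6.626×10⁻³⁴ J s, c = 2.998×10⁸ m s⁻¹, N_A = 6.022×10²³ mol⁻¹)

1.9×10⁻⁴ mol

Photon energy at 309 nm: hc/λ = (6.626×10⁻³⁴)(2.998×10⁸)/(309×10⁻⁹) = 6.429×10⁻¹⁹ J.
Energy delivered: (11.7 W m⁻²)(17.6×10⁻⁴ m²)(5050 s) = 104.0 J.
Photons incident: 104.0 / 6.429×10⁻¹⁹ = 1.618×10²⁰, i.e. 1.618×10²⁰/6.022×10²³ = 2.687×10⁻⁴ mol.
Fraction absorbed: 1 − 10^(−0.735) = 0.8159.
Photons absorbed: 0.8159 × 2.687×10⁻⁴ = 2.192×10⁻⁴ mol.
Product: Φ × n_abs = 0.87 × 2.192×10⁻⁴ = 1.907×10⁻⁴ mol.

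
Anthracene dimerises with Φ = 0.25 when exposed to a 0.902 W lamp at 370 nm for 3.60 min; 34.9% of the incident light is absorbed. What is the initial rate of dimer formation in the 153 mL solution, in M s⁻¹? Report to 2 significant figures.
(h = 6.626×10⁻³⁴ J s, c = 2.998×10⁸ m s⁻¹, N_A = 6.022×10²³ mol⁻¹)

1.6×10⁻⁶ M s⁻¹

Photon energy at 370 nm: hc/λ = (6.626×10⁻³⁴)(2.998×10⁸)/(370×10⁻⁹) = 5.369×10⁻¹⁹ J.
Energy delivered: (0.902 W)(216 s) = 194.8 J.
Photons incident: 194.8 / 5.369×10⁻¹⁹ = 3.628×10²⁰, i.e. 3.628×10²⁰/6.022×10²³ = 6.025×10⁻⁴ mol.
Photons absorbed: 0.349 × 6.025×10⁻⁴ = 2.103×10⁻⁴ mol.
Product formed: 0.25 × 2.103×10⁻⁴ = 5.258×10⁻⁵ mol.
Rate: 5.258×10⁻⁵ mol / (216 s × 0.153 L) = 1.6×10⁻⁶ M s⁻¹.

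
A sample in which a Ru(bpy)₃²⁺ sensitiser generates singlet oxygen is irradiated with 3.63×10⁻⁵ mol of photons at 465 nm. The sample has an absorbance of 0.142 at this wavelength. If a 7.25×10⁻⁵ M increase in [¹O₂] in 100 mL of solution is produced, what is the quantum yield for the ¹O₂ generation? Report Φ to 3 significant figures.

Product: (7.25×10⁻⁵ M)(0.1 L) = 7.250×10⁻⁶ mol.
Fraction absorbed: 1 − 10^(−0.142) = 0.2789.
Photons absorbed: 0.2789 × 3.63×10⁻⁵ = 1.012×10⁻⁵ mol.
Φ = 7.250×10⁻⁶ mol / 1.012×10⁻⁵ mol photons = 0.716.

Φ = 0.716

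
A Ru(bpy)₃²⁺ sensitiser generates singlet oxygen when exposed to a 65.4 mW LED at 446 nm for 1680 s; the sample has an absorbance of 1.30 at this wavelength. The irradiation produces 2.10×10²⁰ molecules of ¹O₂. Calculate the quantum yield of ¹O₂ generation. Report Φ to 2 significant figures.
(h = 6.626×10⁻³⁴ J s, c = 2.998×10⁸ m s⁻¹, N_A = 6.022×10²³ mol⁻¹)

Product: 2.10×10²⁰ / 6.022×10²³ = 3.487×10⁻⁴ mol.
Photon energy at 446 nm: hc/λ = (6.626×10⁻³⁴)(2.998×10⁸)/(446×10⁻⁹) = 4.454×10⁻¹⁹ J.
Energy delivered: (65.4 mW)(1680 s) = 109.9 J.
Photons incident: 109.9 / 4.454×10⁻¹⁹ = 2.467×10²⁰, i.e. 2.467×10²⁰/6.022×10²³ = 4.097×10⁻⁴ mol.
Fraction absorbed: 1 − 10^(−1.30) = 0.9499.
Photons absorbed: 0.9499 × 4.097×10⁻⁴ = 3.892×10⁻⁴ mol.
Φ = 3.487×10⁻⁴ mol / 3.892×10⁻⁴ mol photons = 0.90.

Φ = 0.90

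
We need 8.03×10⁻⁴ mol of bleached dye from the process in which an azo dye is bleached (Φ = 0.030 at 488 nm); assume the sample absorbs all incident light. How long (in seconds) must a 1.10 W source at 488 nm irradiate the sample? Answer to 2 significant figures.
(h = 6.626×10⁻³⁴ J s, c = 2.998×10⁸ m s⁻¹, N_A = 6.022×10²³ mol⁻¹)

t ≈ 6000 s

Photons that must be absorbed: 8.03×10⁻⁴ / 0.030 = 0.02677 mol.
Photon energy: hc/λ = 4.071×10⁻¹⁹ J; per mole, 2.452×10⁵ J mol⁻¹.
Energy required: 0.02677 × 2.452×10⁵ = 6564 J.
Time: 6564 J / 1.1 W = 6000 s.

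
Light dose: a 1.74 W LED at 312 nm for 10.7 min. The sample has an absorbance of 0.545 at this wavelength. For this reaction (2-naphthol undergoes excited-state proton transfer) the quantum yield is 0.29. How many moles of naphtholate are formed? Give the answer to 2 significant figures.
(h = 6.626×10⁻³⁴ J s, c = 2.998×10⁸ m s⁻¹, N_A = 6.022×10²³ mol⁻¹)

Photon energy at 312 nm: hc/λ = (6.626×10⁻³⁴)(2.998×10⁸)/(312×10⁻⁹) = 6.367×10⁻¹⁹ J.
Energy delivered: (1.74 W)(642 s) = 1117 J.
Photons incident: 1117 / 6.367×10⁻¹⁹ = 1.754×10²¹, i.e. 1.754×10²¹/6.022×10²³ = 0.002913 mol.
Fraction absorbed: 1 − 10^(−0.545) = 0.7149.
Photons absorbed: 0.7149 × 0.002913 = 0.002083 mol.
Product: Φ × n_abs = 0.29 × 0.002083 = 6.041×10⁻⁴ mol.

6.0×10⁻⁴ mol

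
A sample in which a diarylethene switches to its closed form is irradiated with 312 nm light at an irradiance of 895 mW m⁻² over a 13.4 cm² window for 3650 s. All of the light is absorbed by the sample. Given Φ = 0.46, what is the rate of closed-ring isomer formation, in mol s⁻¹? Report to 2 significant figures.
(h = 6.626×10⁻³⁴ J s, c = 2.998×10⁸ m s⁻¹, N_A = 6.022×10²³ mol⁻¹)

Photon energy at 312 nm: hc/λ = (6.626×10⁻³⁴)(2.998×10⁸)/(312×10⁻⁹) = 6.367×10⁻¹⁹ J.
Energy delivered: (895 mW m⁻²)(13.4×10⁻⁴ m²)(3650 s) = 4.377 J.
Photons incident: 4.377 / 6.367×10⁻¹⁹ = 6.875×10¹⁸, i.e. 6.875×10¹⁸/6.022×10²³ = 1.142×10⁻⁵ mol.
Product formed: 0.46 × 1.142×10⁻⁵ = 5.253×10⁻⁶ mol.
Rate: 5.253×10⁻⁶ / 3650 s = 1.4×10⁻⁹ mol s⁻¹.

1.4×10⁻⁹ mol s⁻¹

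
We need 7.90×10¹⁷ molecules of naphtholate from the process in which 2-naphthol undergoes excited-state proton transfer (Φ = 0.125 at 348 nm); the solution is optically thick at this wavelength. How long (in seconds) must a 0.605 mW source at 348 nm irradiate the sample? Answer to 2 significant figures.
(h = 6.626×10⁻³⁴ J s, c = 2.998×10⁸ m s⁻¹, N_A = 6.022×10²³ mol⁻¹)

t ≈ 6000 s

Product: 7.90×10¹⁷ / 6.022×10²³ = 1.312×10⁻⁶ mol.
Photons that must be absorbed: 1.312×10⁻⁶ / 0.125 = 1.050×10⁻⁵ mol.
Photon energy: hc/λ = 5.708×10⁻¹⁹ J; per mole, 3.437×10⁵ J mol⁻¹.
Energy required: 1.050×10⁻⁵ × 3.437×10⁵ = 3.609 J.
Time: 3.609 J / 0.000605 W = 6000 s.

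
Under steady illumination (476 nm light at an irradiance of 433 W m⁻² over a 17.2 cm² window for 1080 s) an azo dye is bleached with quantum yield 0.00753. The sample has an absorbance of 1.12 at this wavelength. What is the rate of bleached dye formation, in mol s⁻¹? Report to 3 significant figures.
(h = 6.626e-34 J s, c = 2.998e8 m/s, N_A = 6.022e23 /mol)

2.06e-8 mol s⁻¹

Photon energy at 476 nm: hc/λ = (6.626e-34)(2.998e8)/(476e-9) = 4.173e-19 J.
Energy delivered: (433 W m⁻²)(17.2e-4 m²)(1080 s) = 804.3 J.
Photons incident: 804.3 / 4.173e-19 = 1.927e21, i.e. 1.927e21/6.022e23 = 0.003200 mol.
Fraction absorbed: 1 − 10^(−1.12) = 0.9241.
Photons absorbed: 0.9241 × 0.003200 = 0.002957 mol.
Product formed: 0.00753 × 0.002957 = 2.227e-5 mol.
Rate: 2.227e-5 / 1080 s = 2.06e-8 mol s⁻¹.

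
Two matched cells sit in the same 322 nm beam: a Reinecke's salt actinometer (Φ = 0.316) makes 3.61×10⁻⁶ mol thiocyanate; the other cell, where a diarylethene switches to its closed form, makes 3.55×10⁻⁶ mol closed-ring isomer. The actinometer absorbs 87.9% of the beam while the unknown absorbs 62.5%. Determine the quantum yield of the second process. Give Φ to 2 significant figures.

Photons absorbed by the actinometer: 3.61×10⁻⁶ / 0.316 = 1.142×10⁻⁵ mol.
Incident flux: 1.142×10⁻⁵ / 0.879 = 1.299×10⁻⁵ einstein.
Absorbed by unknown: 0.625 × 1.299×10⁻⁵ = 8.119×10⁻⁶ mol.
Φ(unknown) = 3.55×10⁻⁶ / 8.119×10⁻⁶ = 0.44.

Φ = 0.44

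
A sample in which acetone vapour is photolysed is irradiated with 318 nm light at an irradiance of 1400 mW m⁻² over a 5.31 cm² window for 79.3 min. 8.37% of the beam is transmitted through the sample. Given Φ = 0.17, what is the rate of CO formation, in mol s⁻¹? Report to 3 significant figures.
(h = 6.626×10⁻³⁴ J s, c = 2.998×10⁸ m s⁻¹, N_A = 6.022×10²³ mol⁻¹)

Photon energy at 318 nm: hc/λ = (6.626×10⁻³⁴)(2.998×10⁸)/(318×10⁻⁹) = 6.247×10⁻¹⁹ J.
Energy delivered: (1400 mW m⁻²)(5.31×10⁻⁴ m²)(4758 s) = 3.537 J.
Photons incident: 3.537 / 6.247×10⁻¹⁹ = 5.662×10¹⁸, i.e. 5.662×10¹⁸/6.022×10²³ = 9.402×10⁻⁶ mol.
Fraction absorbed: 1 − 8.37/100 = 0.9163.
Photons absorbed: 0.9163 × 9.402×10⁻⁶ = 8.615×10⁻⁶ mol.
Product formed: 0.17 × 8.615×10⁻⁶ = 1.465×10⁻⁶ mol.
Rate: 1.465×10⁻⁶ / 4758 s = 3.08×10⁻¹⁰ mol s⁻¹.

3.08×10⁻¹⁰ mol s⁻¹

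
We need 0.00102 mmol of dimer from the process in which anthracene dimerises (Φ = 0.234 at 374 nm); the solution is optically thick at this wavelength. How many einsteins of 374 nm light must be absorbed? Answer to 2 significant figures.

Product: 0.00102 mmol = 1.02×10⁻⁶ mol.
Photons that must be absorbed: 1.02×10⁻⁶ / 0.234 = 4.359×10⁻⁶ mol.

4.4×10⁻⁶ einstein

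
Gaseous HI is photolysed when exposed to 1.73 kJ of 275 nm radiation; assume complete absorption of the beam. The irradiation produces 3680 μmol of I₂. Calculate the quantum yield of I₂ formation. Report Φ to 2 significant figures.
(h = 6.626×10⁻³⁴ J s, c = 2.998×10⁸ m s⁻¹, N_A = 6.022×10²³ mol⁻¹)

Φ = 0.93

Product: 3680 μmol = 0.00368 mol.
Photon energy at 275 nm: hc/λ = (6.626×10⁻³⁴)(2.998×10⁸)/(275×10⁻⁹) = 7.224×10⁻¹⁹ J.
Incident energy: 1.73 kJ = 1730 J.
Photons incident: 1730 / 7.224×10⁻¹⁹ = 2.395×10²¹, i.e. 2.395×10²¹/6.022×10²³ = 0.003977 mol.
Φ = 0.00368 mol / 0.003977 mol photons = 0.93.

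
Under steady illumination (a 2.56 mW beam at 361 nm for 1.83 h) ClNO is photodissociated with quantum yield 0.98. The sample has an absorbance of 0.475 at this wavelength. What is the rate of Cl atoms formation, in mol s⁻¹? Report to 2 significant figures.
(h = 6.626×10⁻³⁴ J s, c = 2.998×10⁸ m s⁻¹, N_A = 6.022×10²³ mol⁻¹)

Photon energy at 361 nm: hc/λ = (6.626×10⁻³⁴)(2.998×10⁸)/(361×10⁻⁹) = 5.503×10⁻¹⁹ J.
Energy delivered: (2.56 mW)(6588 s) = 16.87 J.
Photons incident: 16.87 / 5.503×10⁻¹⁹ = 3.066×10¹⁹, i.e. 3.066×10¹⁹/6.022×10²³ = 5.091×10⁻⁵ mol.
Fraction absorbed: 1 − 10^(−0.475) = 0.6650.
Photons absorbed: 0.6650 × 5.091×10⁻⁵ = 3.386×10⁻⁵ mol.
Product formed: 0.98 × 3.386×10⁻⁵ = 3.318×10⁻⁵ mol.
Rate: 3.318×10⁻⁵ / 6588 s = 5.0×10⁻⁹ mol s⁻¹.

5.0×10⁻⁹ mol s⁻¹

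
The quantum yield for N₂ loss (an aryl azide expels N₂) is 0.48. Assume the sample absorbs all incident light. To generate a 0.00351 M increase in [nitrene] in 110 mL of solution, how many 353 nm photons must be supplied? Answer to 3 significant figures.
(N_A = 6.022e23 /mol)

Product: (0.00351 M)(0.11 L) = 3.861e-4 mol.
Photons that must be absorbed: 3.861e-4 / 0.48 = 8.044e-4 mol.
Photon count: 8.044e-4 × 6.022e23 = 4.84e20.

4.84e20 photons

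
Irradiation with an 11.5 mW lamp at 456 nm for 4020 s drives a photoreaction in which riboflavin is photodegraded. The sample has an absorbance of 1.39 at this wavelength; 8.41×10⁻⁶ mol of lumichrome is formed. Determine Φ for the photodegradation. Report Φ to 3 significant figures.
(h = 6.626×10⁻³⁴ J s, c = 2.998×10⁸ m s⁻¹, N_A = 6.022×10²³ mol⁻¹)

Φ = 0.0498

Photon energy at 456 nm: hc/λ = (6.626×10⁻³⁴)(2.998×10⁸)/(456×10⁻⁹) = 4.356×10⁻¹⁹ J.
Energy delivered: (11.5 mW)(4020 s) = 46.23 J.
Photons incident: 46.23 / 4.356×10⁻¹⁹ = 1.061×10²⁰, i.e. 1.061×10²⁰/6.022×10²³ = 1.762×10⁻⁴ mol.
Fraction absorbed: 1 − 10^(−1.39) = 0.9593.
Photons absorbed: 0.9593 × 1.762×10⁻⁴ = 1.690×10⁻⁴ mol.
Φ = 8.41×10⁻⁶ mol / 1.690×10⁻⁴ mol photons = 0.0498.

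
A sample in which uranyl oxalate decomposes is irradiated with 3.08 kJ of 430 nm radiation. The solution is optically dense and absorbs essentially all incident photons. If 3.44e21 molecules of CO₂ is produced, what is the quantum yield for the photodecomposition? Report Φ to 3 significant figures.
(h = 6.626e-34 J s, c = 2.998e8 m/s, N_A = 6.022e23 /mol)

Φ = 0.516

Product: 3.44e21 / 6.022e23 = 0.005712 mol.
Photon energy at 430 nm: hc/λ = (6.626e-34)(2.998e8)/(430e-9) = 4.620e-19 J.
Incident energy: 3.08 kJ = 3080 J.
Photons incident: 3080 / 4.620e-19 = 6.667e21, i.e. 6.667e21/6.022e23 = 0.01107 mol.
Φ = 0.005712 mol / 0.01107 mol photons = 0.516.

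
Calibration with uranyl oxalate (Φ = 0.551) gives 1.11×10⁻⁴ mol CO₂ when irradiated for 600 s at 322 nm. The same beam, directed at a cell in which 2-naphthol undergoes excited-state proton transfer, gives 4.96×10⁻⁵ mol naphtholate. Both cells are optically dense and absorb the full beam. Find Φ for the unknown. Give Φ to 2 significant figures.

Φ = 0.25

Photons absorbed by the actinometer: 1.11×10⁻⁴ / 0.551 = 2.015×10⁻⁴ mol.
Φ(unknown) = 4.96×10⁻⁵ / 2.015×10⁻⁴ = 0.25.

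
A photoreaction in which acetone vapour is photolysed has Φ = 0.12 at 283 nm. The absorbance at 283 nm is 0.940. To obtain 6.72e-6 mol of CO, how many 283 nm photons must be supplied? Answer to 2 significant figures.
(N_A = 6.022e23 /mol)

3.8e19 photons

Photons that must be absorbed: 6.72e-6 / 0.12 = 5.600e-5 mol.
Fraction absorbed: 1 − 10^(−0.940) = 0.8852.
Incident photons needed: 5.600e-5 / 0.8852 = 6.326e-5 mol.
Photon count: 6.326e-5 × 6.022e23 = 3.8e19.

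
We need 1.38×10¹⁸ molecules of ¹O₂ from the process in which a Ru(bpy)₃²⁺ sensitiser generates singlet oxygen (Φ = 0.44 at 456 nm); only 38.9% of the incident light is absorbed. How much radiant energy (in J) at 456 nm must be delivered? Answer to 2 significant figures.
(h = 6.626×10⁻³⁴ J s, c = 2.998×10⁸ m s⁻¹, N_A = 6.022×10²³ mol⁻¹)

3.5 J

Product: 1.38×10¹⁸ / 6.022×10²³ = 2.292×10⁻⁶ mol.
Photons that must be absorbed: 2.292×10⁻⁶ / 0.44 = 5.209×10⁻⁶ mol.
Incident photons needed: 5.209×10⁻⁶ / 0.389 = 1.339×10⁻⁵ mol.
Photon energy: hc/λ = 4.356×10⁻¹⁹ J; per mole, 2.623×10⁵ J mol⁻¹.
Energy required: 1.339×10⁻⁵ × 2.623×10⁵ = 3.5 J.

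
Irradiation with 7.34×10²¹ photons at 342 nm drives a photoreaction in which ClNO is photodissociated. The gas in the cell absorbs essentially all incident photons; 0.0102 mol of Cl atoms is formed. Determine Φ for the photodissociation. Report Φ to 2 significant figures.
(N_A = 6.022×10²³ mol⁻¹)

Moles of photons: 7.34×10²¹ / 6.022×10²³ = 0.01219 mol.
Φ = 0.0102 mol / 0.01219 mol photons = 0.84.

Φ = 0.84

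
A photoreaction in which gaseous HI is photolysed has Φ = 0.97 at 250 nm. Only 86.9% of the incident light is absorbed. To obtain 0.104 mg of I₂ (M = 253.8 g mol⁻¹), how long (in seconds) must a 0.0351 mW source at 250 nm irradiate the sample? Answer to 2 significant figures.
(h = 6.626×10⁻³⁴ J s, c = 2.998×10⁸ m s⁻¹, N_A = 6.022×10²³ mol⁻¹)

Product: 0.104 mg / 253.8 g mol⁻¹ = 4.098×10⁻⁷ mol.
Photons that must be absorbed: 4.098×10⁻⁷ / 0.97 = 4.225×10⁻⁷ mol.
Incident photons needed: 4.225×10⁻⁷ / 0.869 = 4.862×10⁻⁷ mol.
Photon energy: hc/λ = 7.946×10⁻¹⁹ J; per mole, 4.785×10⁵ J mol⁻¹.
Energy required: 4.862×10⁻⁷ × 4.785×10⁵ = 0.2326 J.
Time: 0.2326 J / 3.51e-05 W = 6600 s.

t ≈ 6600 s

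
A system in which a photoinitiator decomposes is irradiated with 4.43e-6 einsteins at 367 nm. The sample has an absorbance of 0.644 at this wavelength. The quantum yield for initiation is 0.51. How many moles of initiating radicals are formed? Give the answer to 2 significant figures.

1.7e-6 mol

Fraction absorbed: 1 − 10^(−0.644) = 0.7730.
Photons absorbed: 0.7730 × 4.43e-6 = 3.424e-6 mol.
Product: Φ × n_abs = 0.51 × 3.424e-6 = 1.746e-6 mol.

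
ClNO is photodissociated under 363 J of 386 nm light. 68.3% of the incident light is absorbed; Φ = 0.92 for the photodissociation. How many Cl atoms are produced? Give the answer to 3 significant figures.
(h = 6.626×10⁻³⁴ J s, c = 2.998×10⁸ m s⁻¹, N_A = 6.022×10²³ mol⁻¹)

Photon energy at 386 nm: hc/λ = (6.626×10⁻³⁴)(2.998×10⁸)/(386×10⁻⁹) = 5.146×10⁻¹⁹ J.
Photons incident: 363 / 5.146×10⁻¹⁹ = 7.054×10²⁰, i.e. 7.054×10²⁰/6.022×10²³ = 0.001171 mol.
Photons absorbed: 0.683 × 0.001171 = 7.998×10⁻⁴ mol.
Product: Φ × n_abs = 0.92 × 7.998×10⁻⁴ = 7.358×10⁻⁴ mol.
As a count: 7.358×10⁻⁴ × 6.022×10²³ = 4.43×10²⁰.

4.43×10²⁰ atoms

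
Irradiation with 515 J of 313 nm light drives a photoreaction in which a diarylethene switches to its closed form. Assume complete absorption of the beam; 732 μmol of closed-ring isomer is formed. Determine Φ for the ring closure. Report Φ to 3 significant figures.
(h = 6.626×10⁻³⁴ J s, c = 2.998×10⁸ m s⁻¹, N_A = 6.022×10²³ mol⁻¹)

Φ = 0.543

Product: 732 μmol = 7.32×10⁻⁴ mol.
Photon energy at 313 nm: hc/λ = (6.626×10⁻³⁴)(2.998×10⁸)/(313×10⁻⁹) = 6.347×10⁻¹⁹ J.
Photons incident: 515 / 6.347×10⁻¹⁹ = 8.114×10²⁰, i.e. 8.114×10²⁰/6.022×10²³ = 0.001347 mol.
Φ = 7.32×10⁻⁴ mol / 0.001347 mol photons = 0.543.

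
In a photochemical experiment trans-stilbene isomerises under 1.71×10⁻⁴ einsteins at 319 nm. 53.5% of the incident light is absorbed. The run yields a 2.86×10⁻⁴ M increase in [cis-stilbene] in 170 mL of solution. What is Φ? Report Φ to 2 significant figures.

Φ = 0.53

Product: (2.86×10⁻⁴ M)(0.17 L) = 4.862×10⁻⁵ mol.
Photons absorbed: 0.535 × 1.71×10⁻⁴ = 9.149×10⁻⁵ mol.
Φ = 4.862×10⁻⁵ mol / 9.149×10⁻⁵ mol photons = 0.53.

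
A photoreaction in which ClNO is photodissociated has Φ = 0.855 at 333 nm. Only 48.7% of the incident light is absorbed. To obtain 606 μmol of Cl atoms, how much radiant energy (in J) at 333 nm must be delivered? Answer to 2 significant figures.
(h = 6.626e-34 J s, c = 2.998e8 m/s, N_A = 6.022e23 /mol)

Product: 606 μmol = 6.06e-4 mol.
Photons that must be absorbed: 6.06e-4 / 0.855 = 7.088e-4 mol.
Incident photons needed: 7.088e-4 / 0.487 = 0.001455 mol.
Photon energy: hc/λ = 5.965e-19 J; per mole, 3.592e5 J mol⁻¹.
Energy required: 0.001455 × 3.592e5 = 520 J.

520 J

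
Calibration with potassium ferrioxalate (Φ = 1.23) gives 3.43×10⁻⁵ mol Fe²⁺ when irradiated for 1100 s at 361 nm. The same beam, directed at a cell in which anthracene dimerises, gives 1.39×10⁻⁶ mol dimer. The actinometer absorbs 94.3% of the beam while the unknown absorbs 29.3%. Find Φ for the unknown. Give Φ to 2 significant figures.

Photons absorbed by the actinometer: 3.43×10⁻⁵ / 1.23 = 2.789×10⁻⁵ mol.
Incident flux: 2.789×10⁻⁵ / 0.943 = 2.958×10⁻⁵ einstein.
Absorbed by unknown: 0.293 × 2.958×10⁻⁵ = 8.667×10⁻⁶ mol.
Φ(unknown) = 1.39×10⁻⁶ / 8.667×10⁻⁶ = 0.16.

Φ = 0.16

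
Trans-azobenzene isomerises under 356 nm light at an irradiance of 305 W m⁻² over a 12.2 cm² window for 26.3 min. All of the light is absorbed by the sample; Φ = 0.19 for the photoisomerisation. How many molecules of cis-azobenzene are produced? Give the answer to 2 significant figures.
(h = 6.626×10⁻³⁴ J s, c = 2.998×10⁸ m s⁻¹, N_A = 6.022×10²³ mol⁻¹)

Photon energy at 356 nm: hc/λ = (6.626×10⁻³⁴)(2.998×10⁸)/(356×10⁻⁹) = 5.580×10⁻¹⁹ J.
Energy delivered: (305 W m⁻²)(12.2×10⁻⁴ m²)(1578 s) = 587.2 J.
Photons incident: 587.2 / 5.580×10⁻¹⁹ = 1.052×10²¹, i.e. 1.052×10²¹/6.022×10²³ = 0.001747 mol.
Product: Φ × n_abs = 0.19 × 0.001747 = 3.319×10⁻⁴ mol.
As a count: 3.319×10⁻⁴ × 6.022×10²³ = 2.0×10²⁰.

2.0×10²⁰ molecules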